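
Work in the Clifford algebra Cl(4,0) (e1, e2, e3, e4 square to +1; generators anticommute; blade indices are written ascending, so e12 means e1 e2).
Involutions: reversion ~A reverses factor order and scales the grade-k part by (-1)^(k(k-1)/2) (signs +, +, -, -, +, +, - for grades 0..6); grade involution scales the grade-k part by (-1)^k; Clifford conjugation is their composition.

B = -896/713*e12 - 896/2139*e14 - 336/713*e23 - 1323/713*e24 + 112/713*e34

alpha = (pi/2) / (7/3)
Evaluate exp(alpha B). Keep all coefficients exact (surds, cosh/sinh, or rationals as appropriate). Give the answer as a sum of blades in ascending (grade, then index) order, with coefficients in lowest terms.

B^2 term by term: the squares give (-896/713)^2*(e12)^2 + (-896/2139)^2*(e14)^2 + (-336/713)^2*(e23)^2 + (-1323/713)^2*(e24)^2 + (112/713)^2*(e34)^2 = 802816/508369*(-1) + 802816/4575321*(-1) + 112896/508369*(-1) + 1750329/508369*(-1) + 12544/508369*(-1) = -49/9 (each basis 2-blade squares to minus the product of its generators' squares); cross terms between blades sharing an index anticommute and cancel; the commuting (index-disjoint) pairs give grade-4 terms 2*c*c'*(blade product), which cancel blade by blade — e1234: -200704/508369 + 200704/508369 = 0 — confirming B is simple. So B^2 = -49/9.
B^2 = -49/9 — the negative square puts this in the circular regime; l = 7/3, alpha*l = pi/2, so exp(alpha B) = cos(pi/2) + (sin(pi/2)/(7/3))*B = 0 + (3/7)*B.
Answer: -384/713*e12 - 128/713*e14 - 144/713*e23 - 567/713*e24 + 48/713*e34


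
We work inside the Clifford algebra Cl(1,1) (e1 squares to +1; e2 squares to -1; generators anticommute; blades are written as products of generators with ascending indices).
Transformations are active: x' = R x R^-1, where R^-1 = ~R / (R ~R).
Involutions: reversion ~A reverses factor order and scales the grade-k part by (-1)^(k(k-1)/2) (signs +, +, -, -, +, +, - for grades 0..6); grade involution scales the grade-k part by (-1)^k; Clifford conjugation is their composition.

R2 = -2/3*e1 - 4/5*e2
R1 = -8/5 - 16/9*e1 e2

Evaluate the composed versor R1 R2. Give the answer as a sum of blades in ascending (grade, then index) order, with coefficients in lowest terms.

Distribute over the terms of R1 (each basis-blade product reordered to ascending indices, repeated generators contracted through their squares):
(-8/5) R2 = 16/15*e1 + 32/25*e2
(-16/9*e1 e2) R2 = -64/45*e1 - 32/27*e2
Summing the partial products and collecting blades:
Answer: -16/45*e1 + 64/675*e2


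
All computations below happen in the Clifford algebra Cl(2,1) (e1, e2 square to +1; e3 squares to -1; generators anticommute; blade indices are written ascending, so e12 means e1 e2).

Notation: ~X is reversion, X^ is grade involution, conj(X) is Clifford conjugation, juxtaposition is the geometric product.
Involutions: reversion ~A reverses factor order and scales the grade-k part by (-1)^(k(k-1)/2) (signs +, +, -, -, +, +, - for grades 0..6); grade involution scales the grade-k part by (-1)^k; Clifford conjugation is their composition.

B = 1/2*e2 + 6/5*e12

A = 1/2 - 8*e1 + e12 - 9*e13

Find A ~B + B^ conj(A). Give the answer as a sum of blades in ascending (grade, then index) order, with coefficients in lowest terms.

first term: 6/5 + 1/2*e1 + 197/20*e2 - 23/5*e12 + 54/5*e23 + 9/2*e123
second term: 6/5 - 1/2*e1 - 197/20*e2 + 23/5*e12 - 54/5*e23 + 9/2*e123
Answer: 12/5 + 9*e123


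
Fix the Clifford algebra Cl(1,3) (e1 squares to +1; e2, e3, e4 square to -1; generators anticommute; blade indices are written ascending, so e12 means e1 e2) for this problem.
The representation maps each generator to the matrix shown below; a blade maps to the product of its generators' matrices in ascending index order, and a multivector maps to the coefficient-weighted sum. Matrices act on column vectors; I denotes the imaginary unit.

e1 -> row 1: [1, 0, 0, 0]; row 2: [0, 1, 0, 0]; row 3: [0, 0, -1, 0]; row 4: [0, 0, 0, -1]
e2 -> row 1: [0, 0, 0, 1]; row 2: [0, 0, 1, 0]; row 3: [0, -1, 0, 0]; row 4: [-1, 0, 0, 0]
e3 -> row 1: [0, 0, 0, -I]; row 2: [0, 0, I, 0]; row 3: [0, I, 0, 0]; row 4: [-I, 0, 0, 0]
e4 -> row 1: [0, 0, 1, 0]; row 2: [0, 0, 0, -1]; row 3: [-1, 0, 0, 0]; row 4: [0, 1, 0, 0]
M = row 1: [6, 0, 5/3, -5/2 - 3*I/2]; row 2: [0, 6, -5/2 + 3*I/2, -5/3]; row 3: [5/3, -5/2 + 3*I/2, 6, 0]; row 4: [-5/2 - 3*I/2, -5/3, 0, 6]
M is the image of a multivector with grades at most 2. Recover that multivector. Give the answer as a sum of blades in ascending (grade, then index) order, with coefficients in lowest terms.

Method: the blade images are trace-orthogonal — tr(rho(e_A) rho(e_B)^-1) = 4 if A = B and 0 otherwise — and rho(e_A)^-1 = (e_A)^2 * rho(e_A) with (e_A)^2 = +1 or -1, so the coefficient of e_A in the preimage is (e_A)^2 * tr(M rho(e_A))/4.
Nonzero projections over blades of grade <= 2: 1: (1)^2 = +1, tr(M 1) = 24, coefficient 6; e3: (e3)^2 = -1, tr(M rho(e3)) = -6, coefficient 3/2; e12: (e12)^2 = +1, tr(M rho(e12)) = -10, coefficient -5/2; e14: (e14)^2 = +1, tr(M rho(e14)) = 20/3, coefficient 5/3. Every other blade of grade <= 2 projects to 0.
Answer: 6 + 3/2*e3 - 5/2*e12 + 5/3*e14


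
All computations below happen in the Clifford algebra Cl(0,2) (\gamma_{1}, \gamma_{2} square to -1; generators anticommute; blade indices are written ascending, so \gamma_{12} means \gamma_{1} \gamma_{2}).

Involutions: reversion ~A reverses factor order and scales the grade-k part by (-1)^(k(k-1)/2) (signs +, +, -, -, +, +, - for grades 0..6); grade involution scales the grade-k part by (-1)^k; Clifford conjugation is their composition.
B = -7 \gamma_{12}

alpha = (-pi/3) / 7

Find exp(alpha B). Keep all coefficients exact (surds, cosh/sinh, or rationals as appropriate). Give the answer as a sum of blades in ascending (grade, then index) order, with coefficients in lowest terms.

B^2 = (-7)^2*(\gamma_{12})^2 = 49*(-1) = -49 (a basis 2-blade squares to minus the product of its generators' squares).
B^2 = -49 — B^2 < 0, so the exponential closes trigonometrically: l = 7, alpha*l = - \frac{\pi}{3}, so exp(alpha B) = cos(- \frac{\pi}{3}) + (sin(- \frac{\pi}{3})/7)*B = \frac{1}{2} + (- \frac{\sqrt{3}}{14})*B.
Answer: \frac{1}{2} + \frac{\sqrt{3}}{2} \gamma_{12}


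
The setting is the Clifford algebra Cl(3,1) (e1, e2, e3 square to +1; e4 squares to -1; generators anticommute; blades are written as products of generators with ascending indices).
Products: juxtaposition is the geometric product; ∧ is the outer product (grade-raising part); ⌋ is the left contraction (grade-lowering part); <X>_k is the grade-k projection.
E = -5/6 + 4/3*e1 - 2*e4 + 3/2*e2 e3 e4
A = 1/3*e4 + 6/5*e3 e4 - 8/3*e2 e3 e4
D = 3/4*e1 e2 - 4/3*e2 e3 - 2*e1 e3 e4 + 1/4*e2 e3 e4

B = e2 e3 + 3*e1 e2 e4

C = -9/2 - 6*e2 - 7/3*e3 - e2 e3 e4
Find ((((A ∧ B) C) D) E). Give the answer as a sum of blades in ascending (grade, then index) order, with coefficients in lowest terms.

step 1: 1/3*e2 e3 e4
step 2: -1/3 + 7/9*e2 e4 - 2*e3 e4 - 3/2*e2 e3 e4
step 3: -3/8 + 4*e1 - 1/2*e2 - 7/36*e3 - 2*e4 - 13/4*e1 e2 - 7/12*e1 e4 + 4/9*e2 e3 - 8/3*e2 e4 - 28/27*e3 e4 - 14/9*e1 e2 e3 + 43/24*e1 e3 e4 - 1/12*e2 e3 e4 - 3/2*e1 e2 e3 e4
step 4: 73/48 - 29/4*e1 - 77/36*e2 + 451/216*e3 + 91/36*e4 + 97/16*e1 e2 + 415/108*e1 e3 - 181/72*e1 e4 + 7/18*e2 e3 + 253/72*e2 e4 + 937/324*e3 e4 - 17/72*e1 e2 e3 + 53/18*e1 e2 e4 - 10045/1296*e1 e3 e4 + 89/144*e2 e3 e4 + 377/36*e1 e2 e3 e4
Answer: 73/48 - 29/4*e1 - 77/36*e2 + 451/216*e3 + 91/36*e4 + 97/16*e1 e2 + 415/108*e1 e3 - 181/72*e1 e4 + 7/18*e2 e3 + 253/72*e2 e4 + 937/324*e3 e4 - 17/72*e1 e2 e3 + 53/18*e1 e2 e4 - 10045/1296*e1 e3 e4 + 89/144*e2 e3 e4 + 377/36*e1 e2 e3 e4


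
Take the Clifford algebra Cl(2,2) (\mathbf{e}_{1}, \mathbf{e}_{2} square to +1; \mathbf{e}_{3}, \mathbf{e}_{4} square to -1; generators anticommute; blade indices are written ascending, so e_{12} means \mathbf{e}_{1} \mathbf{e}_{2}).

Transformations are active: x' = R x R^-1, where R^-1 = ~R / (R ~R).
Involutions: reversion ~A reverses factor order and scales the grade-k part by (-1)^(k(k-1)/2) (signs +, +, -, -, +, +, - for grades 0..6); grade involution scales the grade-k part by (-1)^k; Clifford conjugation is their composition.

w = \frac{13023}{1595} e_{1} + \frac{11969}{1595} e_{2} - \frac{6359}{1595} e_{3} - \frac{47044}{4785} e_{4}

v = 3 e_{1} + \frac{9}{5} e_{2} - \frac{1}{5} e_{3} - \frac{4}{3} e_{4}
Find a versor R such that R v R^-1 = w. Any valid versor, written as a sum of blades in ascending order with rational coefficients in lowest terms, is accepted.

Equal squares first: v^2 = w^2 = \frac{469}{45}. Then v + w = \frac{17808}{1595} e_{1} + \frac{2968}{319} e_{2} - \frac{6678}{1595} e_{3} - \frac{17808}{1595} e_{4} is a versor taking v to w, provided it is invertible.
Answer: \frac{17808}{1595} e_{1} + \frac{2968}{319} e_{2} - \frac{6678}{1595} e_{3} - \frac{17808}{1595} e_{4}


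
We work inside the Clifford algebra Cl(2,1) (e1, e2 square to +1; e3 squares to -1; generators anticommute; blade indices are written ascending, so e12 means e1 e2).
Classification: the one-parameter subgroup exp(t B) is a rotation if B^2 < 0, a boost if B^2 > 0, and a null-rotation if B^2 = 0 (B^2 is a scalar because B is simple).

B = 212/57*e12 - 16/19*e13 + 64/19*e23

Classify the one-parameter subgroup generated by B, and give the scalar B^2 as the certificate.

B^2 term by term: the squares give (212/57)^2*(e12)^2 + (-16/19)^2*(e13)^2 + (64/19)^2*(e23)^2 = 44944/3249*(-1) + 256/361*(+1) + 4096/361*(+1) = -16/9 (each basis 2-blade squares to minus the product of its generators' squares); cross terms between blades sharing an index anticommute and cancel. So B^2 = -16/9.
Answer: rotation, certificate B^2 = -16/9. Why this suffices: the scalar -16/9 survives any versor conjugation, so its sign alone determines the class however B is presented.


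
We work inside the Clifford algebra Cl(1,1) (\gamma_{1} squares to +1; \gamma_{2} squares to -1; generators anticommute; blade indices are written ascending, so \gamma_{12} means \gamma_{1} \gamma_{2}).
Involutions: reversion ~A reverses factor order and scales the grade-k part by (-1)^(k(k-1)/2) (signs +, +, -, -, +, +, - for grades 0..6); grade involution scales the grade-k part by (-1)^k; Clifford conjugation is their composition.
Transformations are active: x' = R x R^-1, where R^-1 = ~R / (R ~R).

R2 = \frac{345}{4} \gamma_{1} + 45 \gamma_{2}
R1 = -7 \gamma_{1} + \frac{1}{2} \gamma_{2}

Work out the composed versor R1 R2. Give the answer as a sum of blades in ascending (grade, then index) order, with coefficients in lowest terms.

Distribute over the terms of R1 (each basis-blade product reordered to ascending indices, repeated generators contracted through their squares):
(-7 \gamma_{1}) R2 = -\frac{2415}{4} - 315 \gamma_{12}
(\frac{1}{2} \gamma_{2}) R2 = -\frac{45}{2} - \frac{345}{8} \gamma_{12}
Summing the partial products and collecting blades:
Answer: -\frac{2505}{4} - \frac{2865}{8} \gamma_{12}


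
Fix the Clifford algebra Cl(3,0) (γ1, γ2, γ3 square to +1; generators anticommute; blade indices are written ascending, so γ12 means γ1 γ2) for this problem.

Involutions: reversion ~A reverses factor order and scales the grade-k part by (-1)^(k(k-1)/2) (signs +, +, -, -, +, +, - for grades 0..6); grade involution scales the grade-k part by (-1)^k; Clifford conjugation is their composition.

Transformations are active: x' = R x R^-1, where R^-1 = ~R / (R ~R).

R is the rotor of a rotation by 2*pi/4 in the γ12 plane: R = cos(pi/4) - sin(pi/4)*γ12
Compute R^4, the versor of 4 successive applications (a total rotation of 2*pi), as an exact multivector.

Because a rotor carries half the rotation angle, composing 4 copies of this γ12-plane rotor multiplies the phase: 4*(pi/4) = pi, hence R^4 = cos(pi) - sin(pi)*γ12.
cos(pi) = -1 and sin(pi) = 0, so R^4 = -1. The total rotation 2*pi is 1 full turn, so every vector returns to itself, yet the rotor is -1, on the OTHER sheet of the double cover (an odd number of 2*pi turns).
Answer: -1


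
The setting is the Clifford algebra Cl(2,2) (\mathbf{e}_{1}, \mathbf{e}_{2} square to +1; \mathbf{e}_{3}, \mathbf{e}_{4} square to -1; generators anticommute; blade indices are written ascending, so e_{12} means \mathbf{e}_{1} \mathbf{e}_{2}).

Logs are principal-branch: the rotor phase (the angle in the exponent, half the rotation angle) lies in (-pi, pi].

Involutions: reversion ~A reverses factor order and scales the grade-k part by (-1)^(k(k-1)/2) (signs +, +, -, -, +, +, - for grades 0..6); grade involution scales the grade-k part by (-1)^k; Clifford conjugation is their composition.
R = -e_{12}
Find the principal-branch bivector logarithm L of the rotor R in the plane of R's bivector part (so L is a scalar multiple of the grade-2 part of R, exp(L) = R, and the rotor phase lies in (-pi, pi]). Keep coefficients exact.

The scalar part of R is 0, and that scalar determines the rotor phase on the principal branch; recovering the unit plane as bivector-part over sine of the phase gives L = phase * plane.
Concretely: cos(phase) = 0 gives phase = ±\frac{\pi}{2}, and since phase/sin(phase) is even the sign is immaterial: L = (phase/sin(phase)) * <R>_2 = (\frac{\pi}{2}) * <R>_2.
Answer: - \frac{\pi}{2} e_{12}


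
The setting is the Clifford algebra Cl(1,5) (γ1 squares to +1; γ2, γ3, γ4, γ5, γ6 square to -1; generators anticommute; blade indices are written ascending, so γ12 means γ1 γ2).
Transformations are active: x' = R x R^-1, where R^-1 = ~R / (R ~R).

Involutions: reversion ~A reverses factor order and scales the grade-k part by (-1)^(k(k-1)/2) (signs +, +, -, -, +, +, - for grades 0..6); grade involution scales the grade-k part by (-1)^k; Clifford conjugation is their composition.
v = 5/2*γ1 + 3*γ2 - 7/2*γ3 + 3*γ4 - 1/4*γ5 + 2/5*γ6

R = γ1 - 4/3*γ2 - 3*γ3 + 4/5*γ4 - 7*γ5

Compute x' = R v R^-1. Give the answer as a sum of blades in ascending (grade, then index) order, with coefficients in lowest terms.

~R = γ1 - 4/3*γ2 - 3*γ3 + 4/5*γ4 - 7*γ5, and R ~R = -13369/225, so R^-1 = ~R / (-13369/225).
R v = -163/20 + 19/3*γ12 + 4*γ13 + γ14 + 69/4*γ15 + 2/5*γ16 + 41/3*γ23 - 32/5*γ24 + 64/3*γ25 - 8/15*γ26 - 31/5*γ34 - 95/4*γ35 - 6/5*γ36 + 104/5*γ45 + 8/25*γ46 - 14/5*γ56
Answer: -29755/13369*γ1 - 44997/13369*γ2 + 35789/13369*γ3 - 37173/13369*γ4 - 89321/53476*γ5 - 2/5*γ6


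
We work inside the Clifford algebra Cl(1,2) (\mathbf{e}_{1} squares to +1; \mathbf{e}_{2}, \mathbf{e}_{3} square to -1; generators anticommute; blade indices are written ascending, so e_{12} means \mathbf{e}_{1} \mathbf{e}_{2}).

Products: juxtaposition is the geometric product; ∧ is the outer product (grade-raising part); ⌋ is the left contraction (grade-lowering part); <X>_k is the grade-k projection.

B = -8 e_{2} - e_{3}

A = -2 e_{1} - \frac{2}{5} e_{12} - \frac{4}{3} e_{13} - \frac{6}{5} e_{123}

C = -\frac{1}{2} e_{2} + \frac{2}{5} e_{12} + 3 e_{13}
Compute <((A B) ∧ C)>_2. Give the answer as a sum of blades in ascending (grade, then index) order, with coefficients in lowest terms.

step 1: -\frac{68}{15} e_{1} + \frac{74}{5} e_{12} + \frac{58}{5} e_{13} - \frac{154}{15} e_{123}
step 2: \frac{34}{15} e_{12} + \frac{29}{5} e_{123}
step 3: \frac{34}{15} e_{12}
Answer: \frac{34}{15} e_{12}


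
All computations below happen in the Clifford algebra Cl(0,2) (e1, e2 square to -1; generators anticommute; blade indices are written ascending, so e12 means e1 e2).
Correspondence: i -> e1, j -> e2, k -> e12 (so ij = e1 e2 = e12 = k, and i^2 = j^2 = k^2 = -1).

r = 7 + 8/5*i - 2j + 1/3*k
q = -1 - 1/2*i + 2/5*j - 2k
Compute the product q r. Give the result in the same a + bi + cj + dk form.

In blades: q = -1 - 1/2*e1 + 2/5*e2 - 2*e12, r = 7 + 8/5*e1 - 2*e2 + 1/3*e12.
Distribute q over r term by term (generator squares from the signature, products reordered to ascending indices): (-1)*r = -7 - 8/5*e1 + 2*e2 - 1/3*e12; (-1/2*e1)*r = 4/5 - 7/2*e1 + 1/6*e2 + e12; (2/5*e2)*r = 4/5 + 2/15*e1 + 14/5*e2 - 16/25*e12; (-2*e12)*r = 2/3 - 4*e1 - 16/5*e2 - 14*e12.
Sum: -71/15 - 269/30*e1 + 53/30*e2 - 1048/75*e12; translating back through the correspondence:
Answer: -71/15 - 269/30*i + 53/30*j - 1048/75*k


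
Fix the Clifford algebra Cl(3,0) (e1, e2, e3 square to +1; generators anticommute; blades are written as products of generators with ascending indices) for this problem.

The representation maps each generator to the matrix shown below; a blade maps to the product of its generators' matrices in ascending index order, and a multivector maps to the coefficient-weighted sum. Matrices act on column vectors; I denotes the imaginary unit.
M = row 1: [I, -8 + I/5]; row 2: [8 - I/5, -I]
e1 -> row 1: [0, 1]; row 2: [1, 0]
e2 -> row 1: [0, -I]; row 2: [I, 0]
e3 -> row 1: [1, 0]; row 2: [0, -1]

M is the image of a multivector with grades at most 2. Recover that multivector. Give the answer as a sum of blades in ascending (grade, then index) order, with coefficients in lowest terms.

Method: 1, rho(e1), rho(e2), rho(e3) form a trace-orthogonal basis of the 2x2 complex matrices (tr(X Y) = 2 if X = Y, else 0), so M = m0*1 + m1*rho(e1) + m2*rho(e2) + m3*rho(e3) with m0 = tr(M)/2 = 0, m1 = tr(M rho(e1))/2 = 0, m2 = tr(M rho(e2))/2 = -1/5 - 8*I, m3 = tr(M rho(e3))/2 = I.
Multiplying table entries, the bivector images are rho(e1 e2) = I*rho(e3), rho(e1 e3) = -I*rho(e2), rho(e2 e3) = I*rho(e1); with real blade coefficients the real parts of m0..m3 are the coefficients of 1, e1, e2, e3 and the imaginary parts give the bivectors (e2 e3: Im m1, e1 e3: -Im m2, e1 e2: Im m3).
Answer: -1/5*e2 + e1 e2 + 8*e1 e3


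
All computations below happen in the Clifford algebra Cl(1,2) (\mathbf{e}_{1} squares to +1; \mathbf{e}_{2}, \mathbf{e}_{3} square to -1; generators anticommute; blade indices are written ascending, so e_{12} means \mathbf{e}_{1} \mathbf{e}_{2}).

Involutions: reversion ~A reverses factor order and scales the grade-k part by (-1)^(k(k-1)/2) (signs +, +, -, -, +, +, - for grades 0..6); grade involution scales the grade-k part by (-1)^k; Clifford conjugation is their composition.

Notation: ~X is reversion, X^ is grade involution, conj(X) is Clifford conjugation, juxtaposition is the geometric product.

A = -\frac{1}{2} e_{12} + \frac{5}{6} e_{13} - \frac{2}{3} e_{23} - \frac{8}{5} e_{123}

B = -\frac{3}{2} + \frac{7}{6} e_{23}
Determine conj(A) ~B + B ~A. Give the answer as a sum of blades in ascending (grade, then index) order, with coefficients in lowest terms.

first term: \frac{7}{9} - \frac{28}{15} e_{1} + \frac{2}{9} e_{12} + \frac{11}{6} e_{13} - e_{23} + \frac{12}{5} e_{123}
second term: -\frac{7}{9} - \frac{28}{15} e_{1} + \frac{2}{9} e_{12} + \frac{11}{6} e_{13} - e_{23} - \frac{12}{5} e_{123}
Answer: -\frac{56}{15} e_{1} + \frac{4}{9} e_{12} + \frac{11}{3} e_{13} - 2 e_{23}


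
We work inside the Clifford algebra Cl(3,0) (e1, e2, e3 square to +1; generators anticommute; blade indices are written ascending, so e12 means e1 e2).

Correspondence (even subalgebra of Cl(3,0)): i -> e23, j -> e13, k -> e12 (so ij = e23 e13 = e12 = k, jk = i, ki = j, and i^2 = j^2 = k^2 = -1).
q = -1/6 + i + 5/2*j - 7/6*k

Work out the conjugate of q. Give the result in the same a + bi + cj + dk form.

In blades: q = -1/6 - 7/6*e12 + 5/2*e13 + e23.
Quaternion conjugation is reversion on the even subalgebra: the scalar is fixed and every grade-2 blade flips sign, giving -1/6 + 7/6*e12 - 5/2*e13 - e23; translating back:
Answer: -1/6 - i - 5/2*j + 7/6*k


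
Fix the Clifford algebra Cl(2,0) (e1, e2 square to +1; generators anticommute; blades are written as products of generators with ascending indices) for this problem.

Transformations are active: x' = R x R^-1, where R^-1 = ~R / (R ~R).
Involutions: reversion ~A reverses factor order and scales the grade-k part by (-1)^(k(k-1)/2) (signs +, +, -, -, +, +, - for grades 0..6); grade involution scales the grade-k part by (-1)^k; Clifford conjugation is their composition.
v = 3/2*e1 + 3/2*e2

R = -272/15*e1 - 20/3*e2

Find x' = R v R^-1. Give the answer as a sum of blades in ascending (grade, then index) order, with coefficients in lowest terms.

~R = -272/15*e1 - 20/3*e2, and R ~R = 83984/225, so R^-1 = ~R / (83984/225).
R v = -186/5 - 86/5*e1 e2
Answer: 22197/10498*e1 - 1797/10498*e2


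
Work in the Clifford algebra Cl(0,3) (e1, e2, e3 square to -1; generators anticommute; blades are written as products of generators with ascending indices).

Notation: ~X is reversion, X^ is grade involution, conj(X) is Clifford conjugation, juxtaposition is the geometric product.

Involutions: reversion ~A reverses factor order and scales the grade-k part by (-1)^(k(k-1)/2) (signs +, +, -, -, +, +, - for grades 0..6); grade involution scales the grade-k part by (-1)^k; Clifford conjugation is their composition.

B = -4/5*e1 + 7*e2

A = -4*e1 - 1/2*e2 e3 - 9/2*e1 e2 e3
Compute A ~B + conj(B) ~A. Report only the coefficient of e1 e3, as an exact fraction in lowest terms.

first term: -16/5 - 7/2*e3 - 28*e1 e2 - 63/2*e1 e3 - 18/5*e2 e3 + 2/5*e1 e2 e3
second term: 16/5 + 7/2*e3 - 28*e1 e2 - 63/2*e1 e3 - 18/5*e2 e3 + 2/5*e1 e2 e3
Answer: -63


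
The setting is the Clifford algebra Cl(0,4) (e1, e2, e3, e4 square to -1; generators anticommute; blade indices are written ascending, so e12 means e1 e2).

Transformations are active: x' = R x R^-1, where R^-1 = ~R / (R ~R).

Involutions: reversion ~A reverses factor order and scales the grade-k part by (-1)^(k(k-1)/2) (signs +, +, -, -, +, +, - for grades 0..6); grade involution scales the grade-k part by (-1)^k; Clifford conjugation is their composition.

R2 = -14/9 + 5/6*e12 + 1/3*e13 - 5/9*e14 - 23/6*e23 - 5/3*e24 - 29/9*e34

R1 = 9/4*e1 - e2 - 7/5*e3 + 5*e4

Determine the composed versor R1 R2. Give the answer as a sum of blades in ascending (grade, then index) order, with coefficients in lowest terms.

Distribute over the terms of R1 (each basis-blade product reordered to ascending indices, repeated generators contracted through their squares):
(9/4*e1) R2 = -7/2*e1 - 15/8*e2 - 3/4*e3 + 5/4*e4 - 69/8*e123 - 15/4*e124 - 29/4*e134
(-e2) R2 = -5/6*e1 + 14/9*e2 - 23/6*e3 - 5/3*e4 + 1/3*e123 - 5/9*e124 + 29/9*e234
(-7/5*e3) R2 = -7/15*e1 + 161/30*e2 + 98/45*e3 - 203/45*e4 - 7/6*e123 - 7/9*e134 - 7/3*e234
(5*e4) R2 = -25/9*e1 - 25/3*e2 - 145/9*e3 - 70/9*e4 + 25/6*e124 + 5/3*e134 - 115/6*e234
Summing the partial products and collecting blades:
Answer: -341/45*e1 - 1183/360*e2 - 1111/60*e3 - 2287/180*e4 - 227/24*e123 - 5/36*e124 - 229/36*e134 - 329/18*e234


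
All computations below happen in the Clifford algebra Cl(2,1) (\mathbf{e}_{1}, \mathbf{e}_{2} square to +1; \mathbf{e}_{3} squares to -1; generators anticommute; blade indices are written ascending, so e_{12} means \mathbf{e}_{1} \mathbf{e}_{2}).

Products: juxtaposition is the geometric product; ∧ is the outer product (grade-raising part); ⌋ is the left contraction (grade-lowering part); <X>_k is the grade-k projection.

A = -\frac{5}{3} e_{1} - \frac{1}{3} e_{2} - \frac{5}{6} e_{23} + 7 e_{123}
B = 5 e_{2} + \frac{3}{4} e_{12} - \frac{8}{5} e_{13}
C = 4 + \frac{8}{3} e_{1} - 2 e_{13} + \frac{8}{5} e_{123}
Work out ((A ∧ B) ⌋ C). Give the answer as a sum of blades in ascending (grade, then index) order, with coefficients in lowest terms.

step 1: -\frac{25}{3} e_{12} - \frac{8}{15} e_{123}
step 2: -\frac{64}{75} + \frac{40}{3} e_{3}
Answer: -\frac{64}{75} + \frac{40}{3} e_{3}


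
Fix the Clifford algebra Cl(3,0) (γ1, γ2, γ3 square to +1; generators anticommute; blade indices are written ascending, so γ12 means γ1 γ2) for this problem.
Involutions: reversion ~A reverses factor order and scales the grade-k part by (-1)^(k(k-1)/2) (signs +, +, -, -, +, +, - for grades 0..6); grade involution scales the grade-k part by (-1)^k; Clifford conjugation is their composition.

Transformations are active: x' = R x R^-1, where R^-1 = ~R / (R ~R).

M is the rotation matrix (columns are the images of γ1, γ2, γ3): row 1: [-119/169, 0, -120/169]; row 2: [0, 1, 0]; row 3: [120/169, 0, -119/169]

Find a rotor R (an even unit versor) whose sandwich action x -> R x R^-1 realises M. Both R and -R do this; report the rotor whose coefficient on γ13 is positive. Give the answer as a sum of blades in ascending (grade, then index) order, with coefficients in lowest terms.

Method: write R = a + b12*γ12 + b13*γ13 + b23*γ23 with a^2 + b12^2 + b13^2 + b23^2 = 1 (so R^-1 = ~R). Expanding the columns R e_j ~R gives tr M = 4a^2 - 1 and, from the antisymmetric part, M21 - M12 = -4a*b12, M13 - M31 = 4a*b13, M32 - M23 = -4a*b23.
Here tr M = -69/169, so a^2 = (1 + tr M)/4 = 25/169 and a = ±5/13. Taking a = 5/13: M21 - M12 = 0, M13 - M31 = -240/169, M32 - M23 = 0, giving b12 = 0, b13 = -12/13, b23 = 0, i.e. R = 5/13 - 12/13*γ13.
Its γ13 coefficient is negative, so report the other preimage -R.
Answer: -5/13 + 12/13*γ13. Why the constraint matters: R and -R act identically through the sandwich — M has trace -69/169 either way — so only the sign condition on γ13 picks one of the two preimages.


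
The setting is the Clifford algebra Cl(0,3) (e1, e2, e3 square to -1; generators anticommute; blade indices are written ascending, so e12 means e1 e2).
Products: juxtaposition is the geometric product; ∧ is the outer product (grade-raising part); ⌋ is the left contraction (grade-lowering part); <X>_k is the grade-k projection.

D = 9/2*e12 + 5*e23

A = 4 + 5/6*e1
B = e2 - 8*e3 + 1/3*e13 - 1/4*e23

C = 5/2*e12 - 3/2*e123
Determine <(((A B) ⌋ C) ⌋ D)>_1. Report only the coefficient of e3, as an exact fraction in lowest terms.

step 1: 4*e2 - 581/18*e3 + 5/6*e12 - 16/3*e13 - e23 - 5/24*e123
step 2: -85/48 + 17/2*e1 + 8*e2 + 5/4*e3 - 581/12*e12 - 6*e13
step 3: 1743/8 + 36*e1 - 32*e2 - 40*e3 - 255/32*e12 - 425/48*e23
step 4: 36*e1 - 32*e2 - 40*e3
Answer: -40


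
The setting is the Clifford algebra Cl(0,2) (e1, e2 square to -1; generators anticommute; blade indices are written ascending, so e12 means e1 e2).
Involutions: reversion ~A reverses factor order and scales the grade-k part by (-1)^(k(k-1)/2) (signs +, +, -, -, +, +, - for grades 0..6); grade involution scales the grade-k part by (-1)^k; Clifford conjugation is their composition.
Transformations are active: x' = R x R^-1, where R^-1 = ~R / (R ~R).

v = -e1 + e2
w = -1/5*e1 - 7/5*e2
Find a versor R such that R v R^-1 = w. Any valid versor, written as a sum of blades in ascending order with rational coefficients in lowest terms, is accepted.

The midline construction: v and w both square to -2, so reflecting in their sum -6/5*e1 - 2/5*e2 exchanges them.
Answer: -6/5*e1 - 2/5*e2


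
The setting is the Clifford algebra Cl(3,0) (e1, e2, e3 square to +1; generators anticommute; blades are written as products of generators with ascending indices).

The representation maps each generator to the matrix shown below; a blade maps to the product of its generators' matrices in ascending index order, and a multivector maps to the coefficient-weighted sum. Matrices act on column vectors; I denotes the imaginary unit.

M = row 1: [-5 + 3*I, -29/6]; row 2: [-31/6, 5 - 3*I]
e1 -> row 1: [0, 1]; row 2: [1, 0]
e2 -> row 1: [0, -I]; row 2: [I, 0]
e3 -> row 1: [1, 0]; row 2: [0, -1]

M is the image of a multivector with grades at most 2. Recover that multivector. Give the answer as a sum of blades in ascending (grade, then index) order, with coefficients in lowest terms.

Method: 1, rho(e1), rho(e2), rho(e3) form a trace-orthogonal basis of the 2x2 complex matrices (tr(X Y) = 2 if X = Y, else 0), so M = m0*1 + m1*rho(e1) + m2*rho(e2) + m3*rho(e3) with m0 = tr(M)/2 = 0, m1 = tr(M rho(e1))/2 = -5, m2 = tr(M rho(e2))/2 = I/6, m3 = tr(M rho(e3))/2 = -5 + 3*I.
Multiplying table entries, the bivector images are rho(e1 e2) = I*rho(e3), rho(e1 e3) = -I*rho(e2), rho(e2 e3) = I*rho(e1); with real blade coefficients the real parts of m0..m3 are the coefficients of 1, e1, e2, e3 and the imaginary parts give the bivectors (e2 e3: Im m1, e1 e3: -Im m2, e1 e2: Im m3).
Answer: -5*e1 - 5*e3 + 3*e1 e2 - 1/6*e1 e3


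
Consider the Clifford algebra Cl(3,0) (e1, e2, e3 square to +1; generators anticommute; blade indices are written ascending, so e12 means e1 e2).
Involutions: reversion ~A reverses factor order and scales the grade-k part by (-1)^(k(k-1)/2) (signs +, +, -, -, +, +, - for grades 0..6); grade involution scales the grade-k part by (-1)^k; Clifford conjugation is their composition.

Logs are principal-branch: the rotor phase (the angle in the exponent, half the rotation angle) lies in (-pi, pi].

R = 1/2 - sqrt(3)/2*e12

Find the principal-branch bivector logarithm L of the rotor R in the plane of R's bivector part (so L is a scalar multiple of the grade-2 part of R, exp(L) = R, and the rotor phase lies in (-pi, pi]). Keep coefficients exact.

The scalar part of R is 1/2, so the principal-branch rotor phase is pinned; divide the bivector part by its sine to get the unit plane — L is the phase times that plane.
Concretely: cos(phase) = 1/2 gives phase = ±pi/3, and since phase/sin(phase) is even the sign is immaterial: L = (phase/sin(phase)) * <R>_2 = (2*sqrt(3)*pi/9) * <R>_2.
Answer: -pi/3*e12


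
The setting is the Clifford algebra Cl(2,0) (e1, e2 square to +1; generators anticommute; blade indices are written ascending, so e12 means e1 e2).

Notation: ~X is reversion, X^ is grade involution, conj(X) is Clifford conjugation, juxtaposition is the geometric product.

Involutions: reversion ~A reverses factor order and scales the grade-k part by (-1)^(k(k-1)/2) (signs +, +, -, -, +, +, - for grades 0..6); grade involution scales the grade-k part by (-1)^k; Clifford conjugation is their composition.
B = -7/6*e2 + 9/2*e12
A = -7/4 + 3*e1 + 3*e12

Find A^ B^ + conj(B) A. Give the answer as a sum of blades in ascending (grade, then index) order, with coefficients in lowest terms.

first term: -27/2 + 7/2*e1 - 373/24*e2 - 91/8*e12
second term: 27/2 - 7/2*e1 + 275/24*e2 + 35/8*e12
Answer: -49/12*e2 - 7*e12


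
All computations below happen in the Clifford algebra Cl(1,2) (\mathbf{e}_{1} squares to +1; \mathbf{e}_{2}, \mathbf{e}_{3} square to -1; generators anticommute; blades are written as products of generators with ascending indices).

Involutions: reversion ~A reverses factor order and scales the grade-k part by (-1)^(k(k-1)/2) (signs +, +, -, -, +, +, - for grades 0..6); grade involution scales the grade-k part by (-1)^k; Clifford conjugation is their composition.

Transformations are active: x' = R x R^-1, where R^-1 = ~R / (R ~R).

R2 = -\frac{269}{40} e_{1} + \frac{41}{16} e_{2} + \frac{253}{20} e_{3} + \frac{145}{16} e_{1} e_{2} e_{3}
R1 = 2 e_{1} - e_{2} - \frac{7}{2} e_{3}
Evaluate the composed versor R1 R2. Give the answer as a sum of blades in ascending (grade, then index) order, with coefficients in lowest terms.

Distribute over the terms of R1 (each basis-blade product reordered to ascending indices, repeated generators contracted through their squares):
(2 e_{1}) R2 = -\frac{269}{20} + \frac{41}{8} e_{1} e_{2} + \frac{253}{10} e_{1} e_{3} + \frac{145}{8} e_{2} e_{3}
(-e_{2}) R2 = \frac{41}{16} - \frac{269}{40} e_{1} e_{2} - \frac{145}{16} e_{1} e_{3} - \frac{253}{20} e_{2} e_{3}
(-\frac{7}{2} e_{3}) R2 = \frac{1771}{40} + \frac{1015}{32} e_{1} e_{2} - \frac{1883}{80} e_{1} e_{3} + \frac{287}{32} e_{2} e_{3}
Summing the partial products and collecting blades:
Answer: \frac{2671}{80} + \frac{4819}{160} e_{1} e_{2} - \frac{73}{10} e_{1} e_{3} + \frac{2311}{160} e_{2} e_{3}


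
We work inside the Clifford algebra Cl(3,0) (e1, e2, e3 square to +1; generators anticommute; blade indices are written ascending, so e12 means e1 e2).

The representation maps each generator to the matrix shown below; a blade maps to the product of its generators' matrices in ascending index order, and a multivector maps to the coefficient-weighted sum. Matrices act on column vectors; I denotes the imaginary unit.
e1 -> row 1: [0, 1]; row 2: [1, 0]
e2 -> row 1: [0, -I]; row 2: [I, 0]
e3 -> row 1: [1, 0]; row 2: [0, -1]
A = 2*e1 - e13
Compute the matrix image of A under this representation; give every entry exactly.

Bivector images (products of the table entries): rho(e13) = rho(e1)rho(e3) = row 1: [0, -1]; row 2: [1, 0].
M = (2)*rho(e1) + (-1)*rho(e13), summed entrywise:
Answer: row 1: [0, 3]; row 2: [1, 0]


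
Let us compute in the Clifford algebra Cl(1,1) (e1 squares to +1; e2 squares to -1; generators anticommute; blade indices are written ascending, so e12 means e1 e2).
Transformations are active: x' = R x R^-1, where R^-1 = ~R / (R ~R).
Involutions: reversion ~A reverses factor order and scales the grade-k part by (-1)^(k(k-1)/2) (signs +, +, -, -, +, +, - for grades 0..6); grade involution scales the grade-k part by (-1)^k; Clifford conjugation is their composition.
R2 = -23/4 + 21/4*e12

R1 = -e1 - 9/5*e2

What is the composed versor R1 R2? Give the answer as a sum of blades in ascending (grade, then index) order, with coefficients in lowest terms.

Distribute over the terms of R1 (each basis-blade product reordered to ascending indices, repeated generators contracted through their squares):
(-e1) R2 = 23/4*e1 - 21/4*e2
(-9/5*e2) R2 = -189/20*e1 + 207/20*e2
Summing the partial products and collecting blades:
Answer: -37/10*e1 + 51/10*e2


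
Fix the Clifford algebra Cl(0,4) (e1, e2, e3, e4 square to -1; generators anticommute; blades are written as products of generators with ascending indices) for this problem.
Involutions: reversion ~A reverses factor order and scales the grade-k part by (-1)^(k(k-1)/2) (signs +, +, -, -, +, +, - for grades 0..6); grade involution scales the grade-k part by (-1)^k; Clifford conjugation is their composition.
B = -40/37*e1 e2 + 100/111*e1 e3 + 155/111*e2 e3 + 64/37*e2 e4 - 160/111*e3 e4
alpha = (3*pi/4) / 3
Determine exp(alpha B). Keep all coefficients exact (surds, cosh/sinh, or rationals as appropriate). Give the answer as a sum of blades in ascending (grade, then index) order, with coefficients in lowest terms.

B^2 term by term: the squares give (-40/37)^2*(e1 e2)^2 + (100/111)^2*(e1 e3)^2 + (155/111)^2*(e2 e3)^2 + (64/37)^2*(e2 e4)^2 + (-160/111)^2*(e3 e4)^2 = 1600/1369*(-1) + 10000/12321*(-1) + 24025/12321*(-1) + 4096/1369*(-1) + 25600/12321*(-1) = -9 (each basis 2-blade squares to minus the product of its generators' squares); cross terms between blades sharing an index anticommute and cancel; the commuting (index-disjoint) pairs give grade-4 terms 2*c*c'*(blade product), which cancel blade by blade — e1 e2 e3 e4: 12800/4107 - 12800/4107 = 0 — confirming B is simple. So B^2 = -9.
B^2 = -9 — the series telescopes trigonometrically here: l = 3, alpha*l = 3*pi/4, so exp(alpha B) = cos(3*pi/4) + (sin(3*pi/4)/3)*B = -sqrt(2)/2 + (sqrt(2)/6)*B.
Answer: -sqrt(2)/2 - 20*sqrt(2)/111*e1 e2 + 50*sqrt(2)/333*e1 e3 + 155*sqrt(2)/666*e2 e3 + 32*sqrt(2)/111*e2 e4 - 80*sqrt(2)/333*e3 e4


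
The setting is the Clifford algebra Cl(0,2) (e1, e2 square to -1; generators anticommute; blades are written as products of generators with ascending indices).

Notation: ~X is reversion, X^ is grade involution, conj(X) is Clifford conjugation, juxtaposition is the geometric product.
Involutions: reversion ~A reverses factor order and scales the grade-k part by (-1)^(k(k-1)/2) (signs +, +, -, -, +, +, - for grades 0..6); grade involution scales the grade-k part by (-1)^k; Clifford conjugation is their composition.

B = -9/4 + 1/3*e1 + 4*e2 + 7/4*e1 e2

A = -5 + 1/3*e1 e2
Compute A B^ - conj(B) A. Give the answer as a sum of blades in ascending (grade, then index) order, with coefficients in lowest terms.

first term: 32/3 + 3*e1 + 179/9*e2 - 19/2*e1 e2
second term: 71/6 + 1/3*e1 + 181/9*e2 + 8*e1 e2
Answer: -7/6 + 8/3*e1 - 2/9*e2 - 35/2*e1 e2


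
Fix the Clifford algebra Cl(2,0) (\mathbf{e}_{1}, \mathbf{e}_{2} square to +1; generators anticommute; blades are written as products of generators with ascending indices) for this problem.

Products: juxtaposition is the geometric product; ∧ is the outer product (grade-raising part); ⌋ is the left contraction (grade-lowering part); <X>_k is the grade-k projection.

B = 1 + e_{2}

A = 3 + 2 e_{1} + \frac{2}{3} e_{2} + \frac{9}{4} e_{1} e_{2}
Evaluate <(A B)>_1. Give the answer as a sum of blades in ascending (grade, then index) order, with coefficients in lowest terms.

step 1: \frac{11}{3} + \frac{17}{4} e_{1} + \frac{11}{3} e_{2} + \frac{17}{4} e_{1} e_{2}
step 2: \frac{17}{4} e_{1} + \frac{11}{3} e_{2}
Answer: \frac{17}{4} e_{1} + \frac{11}{3} e_{2}


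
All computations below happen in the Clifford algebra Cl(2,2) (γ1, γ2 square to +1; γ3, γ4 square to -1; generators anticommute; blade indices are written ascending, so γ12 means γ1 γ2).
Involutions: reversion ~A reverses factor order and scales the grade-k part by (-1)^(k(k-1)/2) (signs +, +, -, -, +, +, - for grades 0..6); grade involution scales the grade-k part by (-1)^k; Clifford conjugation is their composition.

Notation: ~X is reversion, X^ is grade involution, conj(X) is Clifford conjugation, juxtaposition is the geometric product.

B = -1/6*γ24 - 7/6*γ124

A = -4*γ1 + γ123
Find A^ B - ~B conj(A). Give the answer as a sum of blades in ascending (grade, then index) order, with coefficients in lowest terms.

first term: -14/3*γ24 - 7/6*γ34 - 2/3*γ124 - 1/6*γ134
second term: 14/3*γ24 + 7/6*γ34 + 2/3*γ124 + 1/6*γ134
Answer: -28/3*γ24 - 7/3*γ34 - 4/3*γ124 - 1/3*γ134


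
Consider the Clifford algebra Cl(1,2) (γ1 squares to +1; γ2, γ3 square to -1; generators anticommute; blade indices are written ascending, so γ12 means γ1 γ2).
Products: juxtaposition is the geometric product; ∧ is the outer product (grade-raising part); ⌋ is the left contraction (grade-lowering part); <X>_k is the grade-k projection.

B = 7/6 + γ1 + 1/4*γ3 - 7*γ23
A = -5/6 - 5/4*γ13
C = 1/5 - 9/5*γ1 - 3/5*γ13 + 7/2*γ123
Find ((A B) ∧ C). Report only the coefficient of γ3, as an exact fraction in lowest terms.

step 1: -35/36 - 25/48*γ1 + 25/24*γ3 + 35/4*γ12 - 35/24*γ13 + 35/6*γ23
step 2: -7/36 + 79/48*γ1 + 5/24*γ3 + 7/4*γ12 + 13/6*γ13 + 7/6*γ23 - 1001/72*γ123
Answer: 5/24


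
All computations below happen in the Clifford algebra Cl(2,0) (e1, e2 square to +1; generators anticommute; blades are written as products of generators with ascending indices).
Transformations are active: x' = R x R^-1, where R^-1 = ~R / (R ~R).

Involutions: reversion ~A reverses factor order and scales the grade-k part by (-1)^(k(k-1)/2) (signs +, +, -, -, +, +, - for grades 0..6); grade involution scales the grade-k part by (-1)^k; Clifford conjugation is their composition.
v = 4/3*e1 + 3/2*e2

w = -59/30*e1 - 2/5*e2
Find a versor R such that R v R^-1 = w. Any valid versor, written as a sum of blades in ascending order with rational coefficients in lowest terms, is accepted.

Since q(v) = q(w) = 145/36, the sum R = v + w = -19/30*e1 + 11/10*e2 does the job whenever invertible.
Answer: -19/30*e1 + 11/10*e2


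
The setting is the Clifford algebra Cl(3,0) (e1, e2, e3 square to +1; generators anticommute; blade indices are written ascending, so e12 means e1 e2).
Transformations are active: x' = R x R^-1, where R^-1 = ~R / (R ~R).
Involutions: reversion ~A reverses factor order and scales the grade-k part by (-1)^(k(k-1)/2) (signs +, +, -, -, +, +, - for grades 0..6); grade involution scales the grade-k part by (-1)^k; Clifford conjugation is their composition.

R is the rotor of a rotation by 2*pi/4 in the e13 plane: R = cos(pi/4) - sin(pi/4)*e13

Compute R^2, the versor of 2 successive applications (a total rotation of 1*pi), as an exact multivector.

The rotor phase is half the rotation angle and phases add under composition, so 2 steps in the e13 plane accumulate phase 2*(pi/4) = pi/2: R^2 = cos(pi/2) - sin(pi/2)*e13.
cos(pi/2) = 0 and sin(pi/2) = 1, so R^2 = -e13. The net rotation is 1*pi; the rotor keeps the half-angle phase exactly.
Answer: -e13


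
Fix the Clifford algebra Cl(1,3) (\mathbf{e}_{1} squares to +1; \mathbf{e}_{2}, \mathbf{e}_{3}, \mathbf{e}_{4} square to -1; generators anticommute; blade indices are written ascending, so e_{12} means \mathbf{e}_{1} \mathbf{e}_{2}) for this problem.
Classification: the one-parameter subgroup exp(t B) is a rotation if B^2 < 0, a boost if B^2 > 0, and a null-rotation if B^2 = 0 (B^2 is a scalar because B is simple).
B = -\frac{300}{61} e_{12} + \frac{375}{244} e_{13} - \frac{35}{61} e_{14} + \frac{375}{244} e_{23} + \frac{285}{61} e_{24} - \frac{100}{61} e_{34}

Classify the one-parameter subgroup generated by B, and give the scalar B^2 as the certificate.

B^2 term by term: the squares give (-\frac{300}{61})^2*(e_{12})^2 + (\frac{375}{244})^2*(e_{13})^2 + (-\frac{35}{61})^2*(e_{14})^2 + (\frac{375}{244})^2*(e_{23})^2 + (\frac{285}{61})^2*(e_{24})^2 + (-\frac{100}{61})^2*(e_{34})^2 = \frac{90000}{3721}*(+1) + \frac{140625}{59536}*(+1) + \frac{1225}{3721}*(+1) + \frac{140625}{59536}*(-1) + \frac{81225}{3721}*(-1) + \frac{10000}{3721}*(-1) = 0 (each basis 2-blade squares to minus the product of its generators' squares); cross terms between blades sharing an index anticommute and cancel; the commuting (index-disjoint) pairs give grade-4 terms 2*c*c'*(blade product), which cancel blade by blade — e_{1234}: \frac{60000}{3721} - \frac{106875}{7442} - \frac{13125}{7442} = 0 — confirming B is simple. So B^2 = 0.
Answer: null-rotation, certificate B^2 = 0. Note: conjugating B changes its blade decomposition but never the scalar B^2 = 0, whose sign settles the classification.
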